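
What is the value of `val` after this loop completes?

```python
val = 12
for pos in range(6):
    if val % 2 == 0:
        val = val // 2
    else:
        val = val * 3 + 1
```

Collatz-style transformation from 12
`val` takes the values: 12 → 6 → 3 → 10 → 5 → 16 → 8

Answer: 8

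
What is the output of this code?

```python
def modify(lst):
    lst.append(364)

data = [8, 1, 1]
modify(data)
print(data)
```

Key concept: function modifies passed list.
Step by step:
`data = [8, 1, 1]` → data = [8, 1, 1]
`modify(data)` → data = [8, 1, 1, 364]
`print(data)` → prints [8, 1, 1, 364]

Answer: [8, 1, 1, 364]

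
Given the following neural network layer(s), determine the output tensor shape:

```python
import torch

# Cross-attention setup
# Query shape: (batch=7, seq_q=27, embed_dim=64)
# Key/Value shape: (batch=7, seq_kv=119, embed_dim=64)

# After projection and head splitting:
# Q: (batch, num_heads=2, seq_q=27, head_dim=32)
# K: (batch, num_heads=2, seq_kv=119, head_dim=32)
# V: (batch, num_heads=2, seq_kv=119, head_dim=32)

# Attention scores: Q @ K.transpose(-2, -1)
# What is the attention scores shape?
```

Input: (7, 27, 64) -> Output: (7, 2, 27, 119)

Answer: (7, 2, 27, 119)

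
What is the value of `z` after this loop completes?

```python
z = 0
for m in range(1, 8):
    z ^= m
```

XOR of 1 to 7
`z` takes the values: 0 → 1 → 3 → 0 → 4 → 1 → 7 → 0

Answer: 0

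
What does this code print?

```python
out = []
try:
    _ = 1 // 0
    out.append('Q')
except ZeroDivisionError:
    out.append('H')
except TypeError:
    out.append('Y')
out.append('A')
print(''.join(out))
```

Execution trace: 'H' (except ZeroDivisionError) → 'A' (after the try/except). Output: HA

Answer: HA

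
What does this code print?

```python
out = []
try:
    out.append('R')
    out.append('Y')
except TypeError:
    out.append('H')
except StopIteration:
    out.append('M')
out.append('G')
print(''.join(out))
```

Execution trace: 'R' (try body) → 'Y' (try body, no exception) → 'G' (after the try/except). Output: RYG

Answer: RYG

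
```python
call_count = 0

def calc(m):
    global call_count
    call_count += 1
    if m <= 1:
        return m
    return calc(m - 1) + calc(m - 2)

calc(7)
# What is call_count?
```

Calls(m) = 1 + Calls(m-1) + Calls(m-2); Calls(0)=Calls(1)=1. For m=7 this gives 41.

Answer: 41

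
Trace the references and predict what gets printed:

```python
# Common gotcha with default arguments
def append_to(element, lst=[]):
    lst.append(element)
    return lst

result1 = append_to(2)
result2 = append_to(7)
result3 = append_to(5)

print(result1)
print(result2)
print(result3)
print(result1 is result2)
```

Key concept: mutable default argument gotcha.
Step by step:
`result1 = append_to(2)` → result1 = [2]
`result2 = append_to(7)` → result1 = [2, 7] (same object as result2); result2 = [2, 7] (same object as result1)
`result3 = append_to(5)` → result1 = [2, 7, 5] (same object as result2, result3); result2 = [2, 7, 5] (same object as result1, result3); result3 = [2, 7, 5] (same object as result1, result2)
`print(result1)` → prints [2, 7, 5]
`print(result2)` → prints [2, 7, 5]
`print(result3)` → prints [2, 7, 5]
`print(result1 is result2)` → prints True

Answer:
[2, 7, 5]
[2, 7, 5]
[2, 7, 5]
True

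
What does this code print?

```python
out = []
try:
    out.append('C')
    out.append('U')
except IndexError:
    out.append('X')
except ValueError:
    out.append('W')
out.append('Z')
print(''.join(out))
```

Execution trace: 'C' (try body) → 'U' (try body, no exception) → 'Z' (after the try/except). Output: CUZ

Answer: CUZ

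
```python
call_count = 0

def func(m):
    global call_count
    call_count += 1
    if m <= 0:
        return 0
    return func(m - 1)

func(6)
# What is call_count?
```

Linear recursion stepping by 1: 7 calls from m=6 down to ≤0.

Answer: 7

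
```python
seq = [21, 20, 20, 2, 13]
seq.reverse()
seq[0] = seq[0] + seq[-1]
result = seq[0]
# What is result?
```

Trace:
`seq = [21, 20, 20, 2, 13]` → seq = [21, 20, 20, 2, 13]
`seq.reverse()` → seq = [13, 2, 20, 20, 21]
`seq[0] = seq[0] + seq[-1]` → seq = [34, 2, 20, 20, 21]
`result = seq[0]` → result = 34
So result = 34

Answer: 34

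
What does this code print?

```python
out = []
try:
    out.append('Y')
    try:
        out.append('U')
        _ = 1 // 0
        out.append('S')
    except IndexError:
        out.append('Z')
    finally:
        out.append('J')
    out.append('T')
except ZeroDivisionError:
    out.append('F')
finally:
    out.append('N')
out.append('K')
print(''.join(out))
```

Execution trace: 'Y' (try body) → 'U' (inner try body) → 'J' (inner finally) → 'F' (except ZeroDivisionError) → 'N' (finally) → 'K' (after the try/except). Output: YUJFNK

Answer: YUJFNK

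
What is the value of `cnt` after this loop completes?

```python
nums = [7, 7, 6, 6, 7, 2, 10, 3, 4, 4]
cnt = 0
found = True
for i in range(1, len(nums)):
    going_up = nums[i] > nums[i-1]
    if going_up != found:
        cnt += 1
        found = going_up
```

Count direction changes in [7, 7, 6, 6, 7, 2, 10, 3, 4, 4]
`cnt` takes the values: 0 → 1 → 2 → 3 → 4 → 5 → 6 → 7

Answer: 7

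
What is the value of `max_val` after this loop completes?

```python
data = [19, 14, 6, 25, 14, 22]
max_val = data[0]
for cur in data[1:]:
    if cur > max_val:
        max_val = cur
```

Maximum of [19, 14, 6, 25, 14, 22]
`max_val` takes the values: 19 → 25

Answer: 25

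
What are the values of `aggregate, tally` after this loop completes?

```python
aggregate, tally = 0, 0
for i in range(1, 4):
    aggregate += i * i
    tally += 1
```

Sum of squares and count
`aggregate, tally` takes the values: (0, 0) → (1, 0) → (1, 1) → (5, 1) → (5, 2) → (14, 2) → (14, 3)

Answer: 14, 3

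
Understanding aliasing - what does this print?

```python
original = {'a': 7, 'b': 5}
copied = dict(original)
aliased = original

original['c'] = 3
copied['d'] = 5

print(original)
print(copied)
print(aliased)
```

Key concept: dict() creates copy, assignment creates alias.
Step by step:
`original = {'a': 7, 'b': 5}` → original = {'a': 7, 'b': 5}
`copied = dict(original)` → copied = {'a': 7, 'b': 5}
`aliased = original` → aliased = {'a': 7, 'b': 5} (same object as original)
`original['c'] = 3` → original = {'a': 7, 'b': 5, 'c': 3} (same object as aliased); aliased = {'a': 7, 'b': 5, 'c': 3} (same object as original)
`copied['d'] = 5` → copied = {'a': 7, 'b': 5, 'd': 5}
`print(original)` → prints {'a': 7, 'b': 5, 'c': 3}
`print(copied)` → prints {'a': 7, 'b': 5, 'd': 5}
`print(aliased)` → prints {'a': 7, 'b': 5, 'c': 3}

Answer:
{'a': 7, 'b': 5, 'c': 3}
{'a': 7, 'b': 5, 'd': 5}
{'a': 7, 'b': 5, 'c': 3}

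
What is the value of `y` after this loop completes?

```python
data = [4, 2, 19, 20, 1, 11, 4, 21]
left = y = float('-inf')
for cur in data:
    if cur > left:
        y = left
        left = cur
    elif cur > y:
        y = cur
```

Second largest (with repeats) in [4, 2, 19, 20, 1, 11, 4, 21]
`y` takes the values: -inf → 2 → 4 → 19 → 20

Answer: 20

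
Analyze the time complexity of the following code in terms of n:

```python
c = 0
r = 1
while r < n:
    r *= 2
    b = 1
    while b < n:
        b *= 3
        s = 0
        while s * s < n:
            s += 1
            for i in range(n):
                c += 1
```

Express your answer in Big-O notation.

Each loop level contributes: log n × log n × √n × n. Multiplying the contributions gives O(n√n log² n).

Answer: O(n√n log² n)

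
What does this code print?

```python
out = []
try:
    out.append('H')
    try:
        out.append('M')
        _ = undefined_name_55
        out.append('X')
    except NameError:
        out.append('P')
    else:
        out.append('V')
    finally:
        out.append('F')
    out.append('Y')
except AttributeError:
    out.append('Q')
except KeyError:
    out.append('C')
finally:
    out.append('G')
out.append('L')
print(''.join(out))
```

Execution trace: 'H' (try body) → 'M' (inner try body) → 'P' (inner except NameError) → 'F' (inner finally) → 'Y' (try body, no exception) → 'G' (finally) → 'L' (after the try/except). Output: HMPFYGL

Answer: HMPFYGL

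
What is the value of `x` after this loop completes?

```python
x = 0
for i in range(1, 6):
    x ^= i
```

XOR of 1 to 5
`x` takes the values: 0 → 1 → 3 → 0 → 4 → 1

Answer: 1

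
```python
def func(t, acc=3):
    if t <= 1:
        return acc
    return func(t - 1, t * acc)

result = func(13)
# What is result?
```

Accumulator trace (n, acc): (13, 3) -> (12, 39) -> (11, 468) -> (10, 5148) -> (9, 51480) -> (8, 463320) -> (7, 3706560) -> (6, 25945920) -> (5, 155675520) -> (4, 778377600) -> (3, 3113510400) -> (2, 9340531200) -> (1, 18681062400) -> return 18681062400

Answer: 18681062400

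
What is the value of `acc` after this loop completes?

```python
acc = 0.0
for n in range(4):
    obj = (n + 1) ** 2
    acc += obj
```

Sum of squared losses 1² + 2² + ... + 4²
`acc` takes the values: 0.0 → 1.0 → 5.0 → 14.0 → 30.0

Answer: 30.0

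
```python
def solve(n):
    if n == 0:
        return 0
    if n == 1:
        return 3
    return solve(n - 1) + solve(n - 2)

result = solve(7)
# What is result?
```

Build up from base cases: solve(0)=0, solve(1)=3, solve(2)=3, solve(3)=6, solve(4)=9, solve(5)=15, solve(6)=24, ..., solve(7)=39

Answer: 39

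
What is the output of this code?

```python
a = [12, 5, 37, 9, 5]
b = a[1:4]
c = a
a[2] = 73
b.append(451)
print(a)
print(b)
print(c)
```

Key concept: slice vs alias.
Step by step:
`a = [12, 5, 37, 9, 5]` → a = [12, 5, 37, 9, 5]
`b = a[1:4]` → b = [5, 37, 9]
`c = a` → c = [12, 5, 37, 9, 5] (same object as a)
`a[2] = 73` → a = [12, 5, 73, 9, 5] (same object as c); c = [12, 5, 73, 9, 5] (same object as a)
`b.append(451)` → b = [5, 37, 9, 451]
`print(a)` → prints [12, 5, 73, 9, 5]
`print(b)` → prints [5, 37, 9, 451]
`print(c)` → prints [12, 5, 73, 9, 5]

Answer:
[12, 5, 73, 9, 5]
[5, 37, 9, 451]
[12, 5, 73, 9, 5]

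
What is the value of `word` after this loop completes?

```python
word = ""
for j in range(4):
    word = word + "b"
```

Repeat 'b' 4 times
`word` takes the values: "" → "b" → "bb" → "bbb" → "bbbb"

Answer: "bbbb"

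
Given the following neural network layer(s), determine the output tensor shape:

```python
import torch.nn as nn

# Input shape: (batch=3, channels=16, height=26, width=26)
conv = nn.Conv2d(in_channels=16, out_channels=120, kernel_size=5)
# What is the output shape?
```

Input: (3, 16, 26, 26) -> Output: (3, 120, 22, 22)

Answer: (3, 120, 22, 22)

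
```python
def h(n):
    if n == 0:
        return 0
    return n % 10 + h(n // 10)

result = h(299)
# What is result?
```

Sum of digits of 299: 9 + 9 + 2 = 20

Answer: 20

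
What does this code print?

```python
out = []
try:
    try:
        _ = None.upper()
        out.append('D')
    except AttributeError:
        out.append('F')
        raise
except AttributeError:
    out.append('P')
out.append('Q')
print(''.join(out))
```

Execution trace: 'F' (inner except AttributeError) → 'P' (outer except AttributeError) → 'Q' (after the try/except). Output: FPQ

Answer: FPQ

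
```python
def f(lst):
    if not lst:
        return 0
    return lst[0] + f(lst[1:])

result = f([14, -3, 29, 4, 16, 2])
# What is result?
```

14 + (-3) + 29 + 4 + 16 + 2 + 0 = 62

Answer: 62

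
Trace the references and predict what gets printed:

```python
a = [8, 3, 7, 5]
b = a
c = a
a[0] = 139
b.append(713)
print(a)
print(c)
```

Key concept: multiple aliases.
Step by step:
`a = [8, 3, 7, 5]` → a = [8, 3, 7, 5]
`b = a` → b = [8, 3, 7, 5] (same object as a)
`c = a` → c = [8, 3, 7, 5] (same object as a, b)
`a[0] = 139` → a = [139, 3, 7, 5] (same object as b, c); b = [139, 3, 7, 5] (same object as a, c); c = [139, 3, 7, 5] (same object as a, b)
`b.append(713)` → a = [139, 3, 7, 5, 713] (same object as b, c); b = [139, 3, 7, 5, 713] (same object as a, c); c = [139, 3, 7, 5, 713] (same object as a, b)
`print(a)` → prints [139, 3, 7, 5, 713]
`print(c)` → prints [139, 3, 7, 5, 713]

Answer:
[139, 3, 7, 5, 713]
[139, 3, 7, 5, 713]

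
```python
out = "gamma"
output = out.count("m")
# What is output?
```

Trace:
`out = "gamma"` → out = 'gamma'
`output = out.count("m")` → output = 2
So output = 2

Answer: 2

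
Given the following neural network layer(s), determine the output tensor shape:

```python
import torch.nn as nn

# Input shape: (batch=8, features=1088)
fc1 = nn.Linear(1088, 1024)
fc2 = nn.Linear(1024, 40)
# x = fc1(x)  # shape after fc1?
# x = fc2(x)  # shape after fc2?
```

Input: (8, 1088) -> after fc1: (8, 1024) -> Output: (8, 40)

Answer: (8, 40)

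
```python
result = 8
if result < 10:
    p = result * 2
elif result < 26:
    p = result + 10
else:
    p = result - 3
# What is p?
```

Trace:
`result = 8` → result = 8
`if result < 10: ...` → result < 10 is True → p = 16
So p = 16

Answer: 16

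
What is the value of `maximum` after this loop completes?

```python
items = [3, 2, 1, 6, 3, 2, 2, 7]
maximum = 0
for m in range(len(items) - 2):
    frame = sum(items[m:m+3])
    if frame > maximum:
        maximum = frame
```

Max sum of 3-element window in [3, 2, 1, 6, 3, 2, 2, 7]
`maximum` takes the values: 0 → 6 → 9 → 10 → 11

Answer: 11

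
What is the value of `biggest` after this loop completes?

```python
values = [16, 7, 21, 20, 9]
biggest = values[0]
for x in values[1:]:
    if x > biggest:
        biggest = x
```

Maximum of [16, 7, 21, 20, 9]
`biggest` takes the values: 16 → 21

Answer: 21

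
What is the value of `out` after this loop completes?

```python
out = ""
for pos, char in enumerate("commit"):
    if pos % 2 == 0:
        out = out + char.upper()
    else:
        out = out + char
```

Uppercase even positions in 'commit'
`out` takes the values: "" → "C" → "Co" → "CoM" → "CoMm" → "CoMmI" → "CoMmIt"

Answer: "CoMmIt"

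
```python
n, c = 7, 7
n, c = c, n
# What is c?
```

Trace:
`n, c = 7, 7` → n = 7; c = 7
`n, c = c, n` → n = 7; c = 7
So c = 7

Answer: 7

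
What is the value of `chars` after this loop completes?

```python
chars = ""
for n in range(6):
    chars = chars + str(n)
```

Concatenate digits 0 to 5
`chars` takes the values: "" → "0" → "01" → "012" → "0123" → "01234" → "012345"

Answer: "012345"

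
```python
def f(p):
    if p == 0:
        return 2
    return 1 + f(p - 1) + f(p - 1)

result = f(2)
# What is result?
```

f(p) = 1 + 2·f(p-1), f(0)=2. Closed form: (2+1)·2^2 - 1 = 11.

Answer: 11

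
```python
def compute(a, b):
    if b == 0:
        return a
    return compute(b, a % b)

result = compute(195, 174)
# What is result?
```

compute(195, 174) -> compute(174, 21) -> compute(21, 6) -> compute(6, 3) -> compute(3, 0) -> 3

Answer: 3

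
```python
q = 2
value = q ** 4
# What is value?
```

Trace:
`q = 2` → q = 2
`value = q ** 4` → value = 16
So value = 16

Answer: 16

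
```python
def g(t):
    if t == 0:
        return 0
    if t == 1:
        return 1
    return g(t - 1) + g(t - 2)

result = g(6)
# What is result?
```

Build up from base cases: g(0)=0, g(1)=1, g(2)=1, g(3)=2, g(4)=3, g(5)=5, g(6)=8

Answer: 8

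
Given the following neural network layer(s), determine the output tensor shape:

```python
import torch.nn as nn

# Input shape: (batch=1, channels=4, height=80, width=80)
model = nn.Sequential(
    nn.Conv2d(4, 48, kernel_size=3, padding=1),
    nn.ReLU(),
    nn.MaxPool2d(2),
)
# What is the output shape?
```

Input: (1, 4, 80, 80) -> after Conv2d: (1, 48, 80, 80) -> after ReLU: (1, 48, 80, 80) -> Output: (1, 48, 40, 40)

Answer: (1, 48, 40, 40)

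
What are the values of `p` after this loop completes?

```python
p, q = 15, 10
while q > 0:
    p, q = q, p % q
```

GCD of 15 and 10
`p` takes the values: 15 → 10 → 5

Answer: 5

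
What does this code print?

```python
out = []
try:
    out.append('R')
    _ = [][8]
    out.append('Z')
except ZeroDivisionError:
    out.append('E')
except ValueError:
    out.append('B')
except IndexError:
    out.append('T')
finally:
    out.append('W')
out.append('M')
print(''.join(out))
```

Execution trace: 'R' (try body) → 'T' (except IndexError) → 'W' (finally) → 'M' (after the try/except). Output: RTWM

Answer: RTWM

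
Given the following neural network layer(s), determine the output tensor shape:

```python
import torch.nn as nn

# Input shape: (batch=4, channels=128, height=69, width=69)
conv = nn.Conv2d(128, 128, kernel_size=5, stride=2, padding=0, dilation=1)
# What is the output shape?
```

Input: (4, 128, 69, 69) -> Output: (4, 128, 33, 33)

Answer: (4, 128, 33, 33)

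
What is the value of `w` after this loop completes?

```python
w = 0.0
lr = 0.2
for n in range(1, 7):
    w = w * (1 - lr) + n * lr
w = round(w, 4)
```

Moving average with lr=0.2
`w` takes the values: 0.0 → 0.2 → 0.56 → 1.048 → 1.6384 → 2.31072 → 3.048576 → 3.0486

Answer: 3.0486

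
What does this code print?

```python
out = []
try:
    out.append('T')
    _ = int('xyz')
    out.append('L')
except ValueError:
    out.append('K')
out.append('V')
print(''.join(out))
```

Execution trace: 'T' (try body) → 'K' (except ValueError) → 'V' (after the try/except). Output: TKV

Answer: TKV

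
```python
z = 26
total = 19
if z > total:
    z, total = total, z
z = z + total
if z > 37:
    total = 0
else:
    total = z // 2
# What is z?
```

Trace:
`z = 26` → z = 26
`total = 19` → total = 19
`if z > total: ...` → z > total is True → z = 19; total = 26
`z = z + total` → z = 45
`if z > 37: ...` → z > 37 is True → total = 0
So z = 45

Answer: 45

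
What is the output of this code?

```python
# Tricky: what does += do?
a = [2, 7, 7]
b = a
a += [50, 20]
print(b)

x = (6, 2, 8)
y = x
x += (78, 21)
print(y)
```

Key concept: += behavior differs for mutable vs immutable.
Step by step:
`a = [2, 7, 7]` → a = [2, 7, 7]
`b = a` → b = [2, 7, 7] (same object as a)
`a += [50, 20]` → a = [2, 7, 7, 50, 20] (same object as b); b = [2, 7, 7, 50, 20] (same object as a)
`print(b)` → prints [2, 7, 7, 50, 20]
`x = (6, 2, 8)` → x = (6, 2, 8)
`y = x` → y = (6, 2, 8)
`x += (78, 21)` → x = (6, 2, 8, 78, 21)
`print(y)` → prints (6, 2, 8)

Answer:
[2, 7, 7, 50, 20]
(6, 2, 8)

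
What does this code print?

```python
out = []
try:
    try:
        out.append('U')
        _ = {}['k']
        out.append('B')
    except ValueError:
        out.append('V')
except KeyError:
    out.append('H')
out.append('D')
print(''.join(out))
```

Execution trace: 'U' (try body) → 'H' (outer except KeyError) → 'D' (after the try/except). Output: UHD

Answer: UHD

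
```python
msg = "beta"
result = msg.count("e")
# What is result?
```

Trace:
`msg = "beta"` → msg = 'beta'
`result = msg.count("e")` → result = 1
So result = 1

Answer: 1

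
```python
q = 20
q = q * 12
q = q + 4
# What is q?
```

Trace:
`q = 20` → q = 20
`q = q * 12` → q = 240
`q = q + 4` → q = 244
So q = 244

Answer: 244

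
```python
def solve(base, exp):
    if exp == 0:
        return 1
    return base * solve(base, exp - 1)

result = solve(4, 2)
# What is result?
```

solve(4, 2) = 4 * 4 = 16

Answer: 16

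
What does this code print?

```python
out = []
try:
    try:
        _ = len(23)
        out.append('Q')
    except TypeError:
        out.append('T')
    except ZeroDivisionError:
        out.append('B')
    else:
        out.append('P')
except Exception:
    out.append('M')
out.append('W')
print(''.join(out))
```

Execution trace: 'T' (inner except TypeError) → 'W' (after the try/except). Output: TW

Answer: TW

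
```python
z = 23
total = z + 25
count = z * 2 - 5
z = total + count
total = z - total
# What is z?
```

Trace:
`z = 23` → z = 23
`total = z + 25` → total = 48
`count = z * 2 - 5` → count = 41
`z = total + count` → z = 89
`total = z - total` → total = 41
So z = 89

Answer: 89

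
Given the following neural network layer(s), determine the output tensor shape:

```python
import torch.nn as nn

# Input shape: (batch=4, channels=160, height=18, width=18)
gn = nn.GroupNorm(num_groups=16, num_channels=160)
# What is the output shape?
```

Input: (4, 160, 18, 18) -> Output: (4, 160, 18, 18)

Answer: (4, 160, 18, 18)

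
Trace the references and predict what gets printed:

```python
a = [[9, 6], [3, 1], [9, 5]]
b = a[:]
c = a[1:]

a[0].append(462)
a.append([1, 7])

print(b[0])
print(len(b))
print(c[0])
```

Key concept: slice with nested mutation.
Step by step:
`a = [[9, 6], [3, 1], [9, 5]]` → a = [[9, 6], [3, 1], [9, 5]]
`b = a[:]` → b = [[9, 6], [3, 1], [9, 5]]
`c = a[1:]` → c = [[3, 1], [9, 5]]
`a[0].append(462)` → a = [[9, 6, 462], [3, 1], [9, 5]]; b = [[9, 6, 462], [3, 1], [9, 5]]
`a.append([1, 7])` → a = [[9, 6, 462], [3, 1], [9, 5], [1, 7]]
`print(b[0])` → prints [9, 6, 462]
`print(len(b))` → prints 3
`print(c[0])` → prints [3, 1]

Answer:
[9, 6, 462]
3
[3, 1]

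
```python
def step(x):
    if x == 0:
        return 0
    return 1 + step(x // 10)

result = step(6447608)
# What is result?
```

Count of digits of 6447608: 7

Answer: 7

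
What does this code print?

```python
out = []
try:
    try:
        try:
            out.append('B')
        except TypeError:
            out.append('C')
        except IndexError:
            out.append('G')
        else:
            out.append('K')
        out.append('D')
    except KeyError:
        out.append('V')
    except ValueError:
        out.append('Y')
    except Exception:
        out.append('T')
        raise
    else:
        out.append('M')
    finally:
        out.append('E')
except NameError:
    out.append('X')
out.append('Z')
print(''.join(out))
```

Execution trace: 'B' (inner try body, no exception) → 'K' (inner else) → 'D' (try body, no exception) → 'M' (else) → 'E' (finally) → 'Z' (after the try/except). Output: BKDMEZ

Answer: BKDMEZ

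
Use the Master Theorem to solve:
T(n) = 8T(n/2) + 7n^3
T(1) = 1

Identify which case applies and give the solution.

a=8, b=2, f(n)=7n^3. log_2(8) = 3. Since c=3 = 3, Case 2 applies: T(n) = Θ(n^log_b(a) · log n) = O(n^3 log n).

Answer: O(n^3 log n) - Case 2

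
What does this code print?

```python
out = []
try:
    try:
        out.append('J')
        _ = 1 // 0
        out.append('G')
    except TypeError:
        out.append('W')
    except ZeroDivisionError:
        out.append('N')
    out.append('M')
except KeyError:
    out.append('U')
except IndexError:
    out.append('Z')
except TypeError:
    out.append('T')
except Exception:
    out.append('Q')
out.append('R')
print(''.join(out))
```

Execution trace: 'J' (inner try body) → 'N' (inner except ZeroDivisionError) → 'M' (try body, no exception) → 'R' (after the try/except). Output: JNMR

Answer: JNMR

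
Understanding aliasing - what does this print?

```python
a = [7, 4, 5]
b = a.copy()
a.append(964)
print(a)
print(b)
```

Key concept: list.copy() creates independent copy.
Step by step:
`a = [7, 4, 5]` → a = [7, 4, 5]
`b = a.copy()` → b = [7, 4, 5]
`a.append(964)` → a = [7, 4, 5, 964]
`print(a)` → prints [7, 4, 5, 964]
`print(b)` → prints [7, 4, 5]

Answer:
[7, 4, 5, 964]
[7, 4, 5]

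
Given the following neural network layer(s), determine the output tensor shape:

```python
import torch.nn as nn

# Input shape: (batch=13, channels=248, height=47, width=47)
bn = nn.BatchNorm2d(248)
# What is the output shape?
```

Input: (13, 248, 47, 47) -> Output: (13, 248, 47, 47)

Answer: (13, 248, 47, 47)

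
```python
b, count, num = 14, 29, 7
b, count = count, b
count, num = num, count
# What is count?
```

Trace:
`b, count, num = 14, 29, 7` → b = 14; count = 29; num = 7
`b, count = count, b` → b = 29; count = 14
`count, num = num, count` → count = 7; num = 14
So count = 7

Answer: 7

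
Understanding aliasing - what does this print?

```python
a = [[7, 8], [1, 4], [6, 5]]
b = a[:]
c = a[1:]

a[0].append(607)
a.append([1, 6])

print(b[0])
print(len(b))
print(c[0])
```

Key concept: slice with nested mutation.
Step by step:
`a = [[7, 8], [1, 4], [6, 5]]` → a = [[7, 8], [1, 4], [6, 5]]
`b = a[:]` → b = [[7, 8], [1, 4], [6, 5]]
`c = a[1:]` → c = [[1, 4], [6, 5]]
`a[0].append(607)` → a = [[7, 8, 607], [1, 4], [6, 5]]; b = [[7, 8, 607], [1, 4], [6, 5]]
`a.append([1, 6])` → a = [[7, 8, 607], [1, 4], [6, 5], [1, 6]]
`print(b[0])` → prints [7, 8, 607]
`print(len(b))` → prints 3
`print(c[0])` → prints [1, 4]

Answer:
[7, 8, 607]
3
[1, 4]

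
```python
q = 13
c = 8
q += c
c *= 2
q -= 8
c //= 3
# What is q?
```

Trace:
`q = 13` → q = 13
`c = 8` → c = 8
`q += c` → q = 21
`c *= 2` → c = 16
`q -= 8` → q = 13
`c //= 3` → c = 5
So q = 13

Answer: 13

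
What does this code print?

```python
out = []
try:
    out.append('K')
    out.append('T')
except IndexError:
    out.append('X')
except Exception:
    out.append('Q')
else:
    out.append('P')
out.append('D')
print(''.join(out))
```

Execution trace: 'K' (try body) → 'T' (try body, no exception) → 'P' (else) → 'D' (after the try/except). Output: KTPD

Answer: KTPD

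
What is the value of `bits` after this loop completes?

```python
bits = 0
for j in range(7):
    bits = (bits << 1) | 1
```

Build 7 consecutive 1-bits: 0b1111111
`bits` takes the values: 0 → 1 → 3 → 7 → 15 → 31 → 63 → 127

Answer: 127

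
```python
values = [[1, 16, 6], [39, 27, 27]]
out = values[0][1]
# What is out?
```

Trace:
`values = [[1, 16, 6], [39, 27, 27]]` → values = [[1, 16, 6], [39, 27, 27]]
`out = values[0][1]` → out = 16
So out = 16

Answer: 16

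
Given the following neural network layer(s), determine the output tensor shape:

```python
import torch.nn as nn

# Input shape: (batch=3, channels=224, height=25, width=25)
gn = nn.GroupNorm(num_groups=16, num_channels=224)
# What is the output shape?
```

Input: (3, 224, 25, 25) -> Output: (3, 224, 25, 25)

Answer: (3, 224, 25, 25)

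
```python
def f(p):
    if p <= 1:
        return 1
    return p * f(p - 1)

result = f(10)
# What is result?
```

f(10) = 10 * 9 * 8 * 7 * 6 * 5 * 4 * 3 * 2 * 1 = 3628800

Answer: 3628800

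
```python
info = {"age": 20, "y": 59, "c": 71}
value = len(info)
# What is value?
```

Trace:
`info = {"age": 20, "y": 59, "c": 71}` → info = {'age': 20, 'y': 59, 'c': 71}
`value = len(info)` → value = 3
So value = 3

Answer: 3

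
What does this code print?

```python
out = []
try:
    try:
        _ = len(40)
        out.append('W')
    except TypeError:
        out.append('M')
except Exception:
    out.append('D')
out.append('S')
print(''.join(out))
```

Execution trace: 'M' (inner except TypeError) → 'S' (after the try/except). Output: MS

Answer: MS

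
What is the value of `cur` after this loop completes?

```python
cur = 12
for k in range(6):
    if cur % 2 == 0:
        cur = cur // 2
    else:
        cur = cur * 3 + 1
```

Collatz-style transformation from 12
`cur` takes the values: 12 → 6 → 3 → 10 → 5 → 16 → 8

Answer: 8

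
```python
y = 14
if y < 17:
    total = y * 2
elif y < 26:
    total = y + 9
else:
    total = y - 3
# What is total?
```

Trace:
`y = 14` → y = 14
`if y < 17: ...` → y < 17 is True → total = 28
So total = 28

Answer: 28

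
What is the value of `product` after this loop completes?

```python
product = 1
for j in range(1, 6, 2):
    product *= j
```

Product of 1, 3, 5, ... up to 5
`product` takes the values: 1 → 3 → 15

Answer: 15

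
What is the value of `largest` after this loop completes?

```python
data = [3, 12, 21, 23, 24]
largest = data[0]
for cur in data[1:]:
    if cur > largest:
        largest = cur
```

Maximum of [3, 12, 21, 23, 24]
`largest` takes the values: 3 → 12 → 21 → 23 → 24

Answer: 24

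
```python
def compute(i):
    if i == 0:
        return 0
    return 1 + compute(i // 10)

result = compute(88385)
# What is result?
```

Count of digits of 88385: 5

Answer: 5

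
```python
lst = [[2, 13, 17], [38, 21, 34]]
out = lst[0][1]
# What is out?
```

Trace:
`lst = [[2, 13, 17], [38, 21, 34]]` → lst = [[2, 13, 17], [38, 21, 34]]
`out = lst[0][1]` → out = 13
So out = 13

Answer: 13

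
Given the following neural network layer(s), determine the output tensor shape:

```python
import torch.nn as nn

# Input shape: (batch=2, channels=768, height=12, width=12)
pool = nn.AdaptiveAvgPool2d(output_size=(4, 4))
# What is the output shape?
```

Input: (2, 768, 12, 12) -> Output: (2, 768, 4, 4)

Answer: (2, 768, 4, 4)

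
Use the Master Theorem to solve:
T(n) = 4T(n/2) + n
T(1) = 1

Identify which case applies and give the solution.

a=4, b=2, f(n)=n. log_2(4) = 2. Since c=1 < 2, Case 1 applies: T(n) = Θ(n^log_b(a)) = O(n^2).

Answer: O(n^2) - Case 1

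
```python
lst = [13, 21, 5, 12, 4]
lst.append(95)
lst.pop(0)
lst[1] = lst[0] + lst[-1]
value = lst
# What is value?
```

Trace:
`lst = [13, 21, 5, 12, 4]` → lst = [13, 21, 5, 12, 4]
`lst.append(95)` → lst = [13, 21, 5, 12, 4, 95]
`lst.pop(0)` → lst = [21, 5, 12, 4, 95]
`lst[1] = lst[0] + lst[-1]` → lst = [21, 116, 12, 4, 95]
`value = lst` → value = [21, 116, 12, 4, 95]
So value = [21, 116, 12, 4, 95]

Answer: [21, 116, 12, 4, 95]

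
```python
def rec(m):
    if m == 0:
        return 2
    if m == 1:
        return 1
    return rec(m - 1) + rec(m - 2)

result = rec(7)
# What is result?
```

Build up from base cases: rec(0)=2, rec(1)=1, rec(2)=3, rec(3)=4, rec(4)=7, rec(5)=11, rec(6)=18, ..., rec(7)=29

Answer: 29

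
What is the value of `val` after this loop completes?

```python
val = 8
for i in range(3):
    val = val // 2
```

Halve 3 times: 8 // 2^3 = 1
`val` takes the values: 8 → 4 → 2 → 1

Answer: 1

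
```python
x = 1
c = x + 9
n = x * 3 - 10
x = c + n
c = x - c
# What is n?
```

Trace:
`x = 1` → x = 1
`c = x + 9` → c = 10
`n = x * 3 - 10` → n = -7
`x = c + n` → x = 3
`c = x - c` → c = -7
So n = -7

Answer: -7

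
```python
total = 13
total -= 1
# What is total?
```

Trace:
`total = 13` → total = 13
`total -= 1` → total = 12
So total = 12

Answer: 12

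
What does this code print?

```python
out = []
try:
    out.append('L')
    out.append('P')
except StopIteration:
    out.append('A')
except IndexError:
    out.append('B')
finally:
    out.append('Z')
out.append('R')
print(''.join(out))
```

Execution trace: 'L' (try body) → 'P' (try body, no exception) → 'Z' (finally) → 'R' (after the try/except). Output: LPZR

Answer: LPZR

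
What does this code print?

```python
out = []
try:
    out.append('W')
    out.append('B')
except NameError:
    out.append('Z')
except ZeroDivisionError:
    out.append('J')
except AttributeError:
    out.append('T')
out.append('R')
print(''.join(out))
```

Execution trace: 'W' (try body) → 'B' (try body, no exception) → 'R' (after the try/except). Output: WBR

Answer: WBR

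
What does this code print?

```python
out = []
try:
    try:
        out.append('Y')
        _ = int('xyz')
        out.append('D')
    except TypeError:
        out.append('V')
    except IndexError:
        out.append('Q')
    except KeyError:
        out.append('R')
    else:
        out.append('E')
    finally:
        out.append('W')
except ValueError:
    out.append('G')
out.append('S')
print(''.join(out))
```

Execution trace: 'Y' (inner try body) → 'W' (inner finally) → 'G' (outer except ValueError) → 'S' (after the try/except). Output: YWGS

Answer: YWGS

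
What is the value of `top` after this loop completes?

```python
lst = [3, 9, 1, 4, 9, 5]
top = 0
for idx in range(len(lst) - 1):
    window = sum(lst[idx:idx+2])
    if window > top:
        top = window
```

Max sum of 2-element window in [3, 9, 1, 4, 9, 5]
`top` takes the values: 0 → 12 → 13 → 14

Answer: 14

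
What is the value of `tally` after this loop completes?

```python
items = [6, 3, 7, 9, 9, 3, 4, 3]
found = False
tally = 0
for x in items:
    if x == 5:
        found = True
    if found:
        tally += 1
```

Count elements after first 5 in [6, 3, 7, 9, 9, 3, 4, 3]
`tally` takes the values: 0

Answer: 0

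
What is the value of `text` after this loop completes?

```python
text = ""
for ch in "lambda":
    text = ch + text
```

Reverse 'lambda'
`text` takes the values: "" → "l" → "al" → "mal" → "bmal" → "dbmal" → "adbmal"

Answer: "adbmal"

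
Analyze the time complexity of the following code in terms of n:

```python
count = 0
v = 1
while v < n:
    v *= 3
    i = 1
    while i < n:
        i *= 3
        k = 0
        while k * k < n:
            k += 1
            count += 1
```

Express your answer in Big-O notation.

Each loop level contributes: log n × log n × √n. Multiplying the contributions gives O(√n log² n).

Answer: O(√n log² n)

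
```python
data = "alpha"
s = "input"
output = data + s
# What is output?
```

Trace:
`data = "alpha"` → data = 'alpha'
`s = "input"` → s = 'input'
`output = data + s` → output = 'alphainput'
So output = 'alphainput'

Answer: 'alphainput'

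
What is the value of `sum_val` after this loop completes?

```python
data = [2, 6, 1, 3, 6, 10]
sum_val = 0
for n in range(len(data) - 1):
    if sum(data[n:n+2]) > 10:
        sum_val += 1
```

Count windows with sum > 10
`sum_val` takes the values: 0 → 1

Answer: 1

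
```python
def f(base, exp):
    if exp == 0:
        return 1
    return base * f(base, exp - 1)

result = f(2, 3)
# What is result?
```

f(2, 3) = 2 * 2 * 2 = 8

Answer: 8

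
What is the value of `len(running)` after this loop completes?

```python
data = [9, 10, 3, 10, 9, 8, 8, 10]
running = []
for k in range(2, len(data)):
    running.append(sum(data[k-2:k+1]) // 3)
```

Number of 3-element averages
`running` takes the values: [] → [7] → [7, 7] → [7, 7, 7] → [7, 7, 7, 9] → [7, 7, 7, 9, 8] → [7, 7, 7, 9, 8, 8]
So `len(running)` = 6

Answer: 6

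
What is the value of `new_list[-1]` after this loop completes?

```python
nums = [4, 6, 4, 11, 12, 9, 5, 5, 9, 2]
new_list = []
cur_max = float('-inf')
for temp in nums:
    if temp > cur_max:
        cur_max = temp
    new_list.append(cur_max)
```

Running max ends at 12
`new_list` takes the values: [] → [4] → [4, 6] → [4, 6, 6] → [4, 6, 6, 11] → [4, 6, 6, 11, 12] → [4, 6, 6, 11, 12, 12] → [4, 6, 6, 11, 12, 12, 12] → [4, 6, 6, 11, 12, 12, 12, 12] → [4, 6, 6, 11, 12, 12, 12, 12, 12] → [4, 6, 6, 11, 12, 12, 12, 12, 12, 12]
So `new_list[-1]` = 12

Answer: 12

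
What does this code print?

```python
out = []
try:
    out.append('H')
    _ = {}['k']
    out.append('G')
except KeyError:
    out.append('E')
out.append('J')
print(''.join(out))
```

Execution trace: 'H' (try body) → 'E' (except KeyError) → 'J' (after the try/except). Output: HEJ

Answer: HEJ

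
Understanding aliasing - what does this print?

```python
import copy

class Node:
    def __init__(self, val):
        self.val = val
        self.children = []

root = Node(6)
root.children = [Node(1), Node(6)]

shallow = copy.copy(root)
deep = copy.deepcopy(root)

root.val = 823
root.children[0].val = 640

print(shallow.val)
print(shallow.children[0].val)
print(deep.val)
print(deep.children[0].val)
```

Key concept: deep copy with custom objects.
Step by step:
`root = Node(6)` → root = Node(val=6, children=[])
`root.children = [Node(1), Node(6)]` → root = Node(val=6, children=[Node(val=1, children=[]), Node(val=6, children=[])])
`shallow = copy.copy(root)` → shallow = Node(val=6, children=[Node(val=1, children=[]), Node(val=6, children=[])])
`deep = copy.deepcopy(root)` → deep = Node(val=6, children=[Node(val=1, children=[]), Node(val=6, children=[])])
`root.val = 823` → root = Node(val=823, children=[Node(val=1, children=[]), Node(val=6, children=[])])
`root.children[0].val = 640` → root = Node(val=823, children=[Node(val=640, children=[]), Node(val=6, children=[])]); shallow = Node(val=6, children=[Node(val=640, children=[]), Node(val=6, children=[])])
`print(shallow.val)` → prints 6
`print(shallow.children[0].val)` → prints 640
`print(deep.val)` → prints 6
`print(deep.children[0].val)` → prints 1

Answer:
6
640
6
1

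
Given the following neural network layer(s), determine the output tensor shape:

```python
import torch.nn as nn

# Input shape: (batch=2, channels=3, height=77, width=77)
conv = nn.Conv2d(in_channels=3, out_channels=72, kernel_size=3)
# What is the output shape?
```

Input: (2, 3, 77, 77) -> Output: (2, 72, 75, 75)

Answer: (2, 72, 75, 75)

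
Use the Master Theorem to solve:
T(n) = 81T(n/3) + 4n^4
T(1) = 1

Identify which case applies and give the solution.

a=81, b=3, f(n)=4n^4. log_3(81) = 4. Since c=4 = 4, Case 2 applies: T(n) = Θ(n^log_b(a) · log n) = O(n^4 log n).

Answer: O(n^4 log n) - Case 2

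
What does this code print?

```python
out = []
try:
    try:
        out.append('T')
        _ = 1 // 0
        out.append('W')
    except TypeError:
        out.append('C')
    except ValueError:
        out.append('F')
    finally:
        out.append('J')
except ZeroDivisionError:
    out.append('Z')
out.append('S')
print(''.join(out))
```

Execution trace: 'T' (try body) → 'J' (finally) → 'Z' (outer except ZeroDivisionError) → 'S' (after the try/except). Output: TJZS

Answer: TJZS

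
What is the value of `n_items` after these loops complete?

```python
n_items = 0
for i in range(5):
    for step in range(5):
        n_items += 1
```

5 * 5 = 25
`n_items` takes the values: 0 → 1 → 2 → 3 → 4 → 5 → 6 → 7 → 8 → 9 → 10 → 11 → 12 → 13 → 14 → 15 → 16 → 17 → 18 → 19 → 20 → 21 → 22 → 23 → 24 → 25

Answer: 25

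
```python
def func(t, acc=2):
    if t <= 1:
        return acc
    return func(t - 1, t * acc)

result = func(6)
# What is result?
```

Accumulator trace (n, acc): (6, 2) -> (5, 12) -> (4, 60) -> (3, 240) -> (2, 720) -> (1, 1440) -> return 1440

Answer: 1440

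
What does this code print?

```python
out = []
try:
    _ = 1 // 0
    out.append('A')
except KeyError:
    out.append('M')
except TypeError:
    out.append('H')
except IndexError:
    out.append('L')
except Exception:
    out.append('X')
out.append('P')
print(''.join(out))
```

Execution trace: 'X' (except Exception) → 'P' (after the try/except). Output: XP

Answer: XP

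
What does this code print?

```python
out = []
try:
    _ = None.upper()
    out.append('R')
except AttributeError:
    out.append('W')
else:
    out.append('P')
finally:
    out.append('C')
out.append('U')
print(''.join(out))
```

Execution trace: 'W' (except AttributeError) → 'C' (finally) → 'U' (after the try/except). Output: WCU

Answer: WCU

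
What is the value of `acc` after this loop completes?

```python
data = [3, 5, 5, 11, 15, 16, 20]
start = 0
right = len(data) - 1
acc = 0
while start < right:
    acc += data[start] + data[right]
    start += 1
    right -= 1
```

Sum of pairs from ends
`acc` takes the values: 0 → 23 → 44 → 64

Answer: 64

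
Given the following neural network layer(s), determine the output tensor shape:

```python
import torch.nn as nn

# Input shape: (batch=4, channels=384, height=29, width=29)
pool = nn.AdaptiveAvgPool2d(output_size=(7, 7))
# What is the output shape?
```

Input: (4, 384, 29, 29) -> Output: (4, 384, 7, 7)

Answer: (4, 384, 7, 7)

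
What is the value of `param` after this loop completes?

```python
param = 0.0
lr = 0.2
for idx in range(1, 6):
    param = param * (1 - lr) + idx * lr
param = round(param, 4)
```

Moving average with lr=0.2
`param` takes the values: 0.0 → 0.2 → 0.56 → 1.048 → 1.6384 → 2.31072 → 2.3107

Answer: 2.3107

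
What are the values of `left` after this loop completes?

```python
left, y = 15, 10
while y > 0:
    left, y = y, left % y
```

GCD of 15 and 10
`left` takes the values: 15 → 10 → 5

Answer: 5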